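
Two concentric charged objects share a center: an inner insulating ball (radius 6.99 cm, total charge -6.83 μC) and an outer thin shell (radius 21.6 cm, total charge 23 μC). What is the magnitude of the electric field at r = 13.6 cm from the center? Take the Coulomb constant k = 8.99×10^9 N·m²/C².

Take a concentric spherical Gaussian surface of radius r = 13.6 cm (between the bodies, 6.99 cm < r < 21.6 cm).
The shell at 21.6 cm lies outside the Gaussian surface, so Q_enc = -6.83 μC = -6.83e-6 C.
Applying ∮E·dA = Q_enc/ε₀ with Φ = E(4πr²):
E = k|Q_enc|/r² = (8.99×10^9)(6.83×10^-6)/(0.136)² = 3.32e6 N/C.

|E| ≈ 3.32×10^6 V/m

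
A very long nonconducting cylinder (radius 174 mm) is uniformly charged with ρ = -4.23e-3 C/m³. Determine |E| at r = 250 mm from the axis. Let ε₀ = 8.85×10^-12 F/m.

Coaxial Gaussian cylinder, radius r = 250 mm, length L (r > 174 mm, full cross-section enclosed).
λ_enc = ρ·πR² = (-4.23×10^-3)π(0.174)² = -4.023e-4 C/m.
Since E is radial and uniform over the curved surface, Φ = E·2πrL = Q_enc/ε₀ = λ_enc L/ε₀.
E = |λ_enc|/(2πε₀r) = (4.023×10^-4)/(2π·8.85×10^-12·0.25) = 2.89e7 N/C.

2.89e7 V/m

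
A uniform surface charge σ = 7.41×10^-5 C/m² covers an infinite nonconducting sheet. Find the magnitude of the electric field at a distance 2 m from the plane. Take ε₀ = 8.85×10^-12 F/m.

|E| ≈ 4.19×10^6 N/C

By planar symmetry E is perpendicular to the sheet and uniform; use a Gaussian pillbox with flat faces of area A on each side of the sheet.
Only the two end caps contribute flux: Φ = 2EA. With Q_enc = σA, Gauss's law gives E = |σ|/(2ε₀).
E = |σ|/(2ε₀) = (7.41×10^-5)/(2·8.85×10^-12) = 4.19×10^6 N/C.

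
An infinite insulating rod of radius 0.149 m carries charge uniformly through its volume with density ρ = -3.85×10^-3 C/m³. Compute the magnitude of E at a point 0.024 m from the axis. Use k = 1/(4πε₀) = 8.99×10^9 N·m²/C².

By cylindrical symmetry E is radial; use a coaxial Gaussian cylinder of radius 0.024 m and length L (r < R).
Charge inside radius r per length L is ρ·πr²·L, so λ_enc = ρπr² = -6.967×10^-6 C/m.
By Gauss's law (flux through the curved wall only), E·2πrL = λ_enc L/ε₀.
E = 2k|λ_enc|/r = 2(8.99×10^9)(6.967e-6)/(0.024) = 5.22e6 N/C.

E ≈ 5.22×10^6 V/m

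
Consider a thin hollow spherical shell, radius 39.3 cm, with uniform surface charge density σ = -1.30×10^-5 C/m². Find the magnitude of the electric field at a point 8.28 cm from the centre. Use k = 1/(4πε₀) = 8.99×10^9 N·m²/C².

E = 0

Take a concentric spherical Gaussian surface of radius r = 8.28 cm (inside the shell, r < 39.3 cm).
No charge lies within this surface, so Q_enc = 0 and Gauss's law gives E·4πr² = 0 ⇒ E = 0.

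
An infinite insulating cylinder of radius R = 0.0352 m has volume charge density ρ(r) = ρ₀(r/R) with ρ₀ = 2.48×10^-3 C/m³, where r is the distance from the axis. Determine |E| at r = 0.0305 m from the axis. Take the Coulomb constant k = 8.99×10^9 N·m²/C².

2.47×10^6 N/C

By cylindrical symmetry E is radial; use a coaxial Gaussian cylinder of radius 0.0305 m and length L (r < R).
λ_enc = ∫₀^r ρ(r')·2πr' dr' = (2πρ₀/R)·r^3/3 = 4.187×10^-6 C/m.
Gauss's law: E·2πrL = λ_enc L/ε₀.
E = 2k|λ_enc|/r = 2(8.99×10^9)(4.187×10^-6)/(0.0305) = 2.47×10^6 N/C.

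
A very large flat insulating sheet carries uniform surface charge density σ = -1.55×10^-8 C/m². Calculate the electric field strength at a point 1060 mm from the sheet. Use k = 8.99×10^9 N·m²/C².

|E| = 876 N/C

By planar symmetry E is perpendicular to the sheet and uniform; use a Gaussian pillbox with flat faces of area A on each side of the sheet.
Flux Φ = 2EA and Q_enc = σA, so 2EA = σA/ε₀ ⇒ E = |σ|/(2ε₀), independent of distance.
E = 2πk|σ| = 2π(8.99×10^9)(1.55e-8) = 876 N/C.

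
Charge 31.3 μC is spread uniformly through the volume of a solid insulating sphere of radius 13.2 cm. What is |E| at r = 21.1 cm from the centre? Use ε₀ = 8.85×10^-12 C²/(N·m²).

By spherical symmetry E is radial; choose a Gaussian sphere of radius r = 21.1 cm (r > R, so the entire charge is enclosed).
Q_enc = 31.3 μC = 3.13×10^-5 C.
By Gauss's law, ∮E·dA = E·4πr² = Q_enc/ε₀.
E = |Q_enc|/(4πε₀r²) = (3.13×10^-5)/(4π·8.85×10^-12·(0.211)²) = 6.32×10^6 N/C.

E ≈ 6.32×10^6 N/C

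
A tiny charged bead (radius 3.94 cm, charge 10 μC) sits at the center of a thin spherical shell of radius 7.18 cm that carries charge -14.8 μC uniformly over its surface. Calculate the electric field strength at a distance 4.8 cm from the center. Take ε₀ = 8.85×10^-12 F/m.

Take a concentric spherical Gaussian surface of radius r = 4.8 cm (between the bodies, 3.94 cm < r < 7.18 cm).
Only the inner charge is enclosed; the outer shell contributes nothing inside itself. Q_enc = 10 μC = 1.00e-5 C.
Gauss's law: E·4πr² = Q_enc/ε₀.
E = |Q_enc|/(4πε₀r²) = (1.00×10^-5)/(4π·8.85×10^-12·(0.048)²) = 3.90×10^7 N/C.

3.90×10^7 V/m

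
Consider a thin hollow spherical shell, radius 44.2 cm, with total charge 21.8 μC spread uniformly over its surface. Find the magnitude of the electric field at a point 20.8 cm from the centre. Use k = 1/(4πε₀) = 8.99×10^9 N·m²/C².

By spherical symmetry E is radial; choose a Gaussian sphere of radius r = 20.8 cm (inside the shell, r < 44.2 cm).
No charge lies within this surface, so Q_enc = 0 and Gauss's law gives E·4πr² = 0 ⇒ E = 0.

|E| = 0 N/C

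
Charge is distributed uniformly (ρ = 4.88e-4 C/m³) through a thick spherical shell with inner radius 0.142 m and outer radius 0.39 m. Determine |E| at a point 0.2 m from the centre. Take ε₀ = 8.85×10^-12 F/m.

E ≈ 2.36e6 N/C

Symmetry ⇒ E = E(r) r̂. Gaussian sphere of radius r = 0.2 m (within the shell material, 0.142 m < r < 0.39 m).
Only the shell between 0.142 m and r is enclosed: Q_enc = ρ·(4π/3)(r³ − a³) = (4.88×10^-4)·(4π/3)·((0.2)³ − (0.142)³) = 1.05e-5 C.
Since E is radial and uniform over the Gaussian sphere, Φ = E·4πr² = Q_enc/ε₀.
E = |Q_enc|/(4πε₀r²) = (1.05e-5)/(4π·8.85×10^-12·(0.2)²) = 2.36e6 N/C.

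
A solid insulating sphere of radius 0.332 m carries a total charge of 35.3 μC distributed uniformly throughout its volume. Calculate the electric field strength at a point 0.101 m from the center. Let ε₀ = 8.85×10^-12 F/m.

E ≈ 8.76×10^5 N/C

Take a concentric spherical Gaussian surface of radius r = 0.101 m (r < R).
Only the charge within r is enclosed: Q_enc = Q·(r/R)³ = (35.3 μC)·(0.101 m/0.332 m)³ = 9.939e-7 C.
Applying ∮E·dA = Q_enc/ε₀ with Φ = E(4πr²):
E = |Q_enc|/(4πε₀r²) = (9.939×10^-7)/(4π·8.85×10^-12·(0.101)²) = 8.76e5 N/C.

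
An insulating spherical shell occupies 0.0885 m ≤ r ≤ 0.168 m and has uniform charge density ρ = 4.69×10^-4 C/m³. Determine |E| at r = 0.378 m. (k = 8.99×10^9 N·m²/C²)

E = 5.00×10^5 N/C

Use a concentric Gaussian sphere at r = 0.378 m (r > 0.168 m, enclosing the whole shell).
Q_enc = ρ·(4π/3)(b³ − a³) = (4.69×10^-4)·(4π/3)·((0.168)³ − (0.0885)³) = 7.953×10^-6 C.
Gauss's law: E·4πr² = Q_enc/ε₀.
E = k|Q_enc|/r² = (8.99×10^9)(7.953×10^-6)/(0.378)² = 5.00×10^5 N/C.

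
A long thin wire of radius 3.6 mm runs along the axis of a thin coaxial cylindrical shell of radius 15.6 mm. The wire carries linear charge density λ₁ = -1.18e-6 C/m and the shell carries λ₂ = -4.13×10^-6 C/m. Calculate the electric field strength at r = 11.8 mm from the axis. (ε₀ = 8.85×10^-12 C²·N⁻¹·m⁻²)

|E| = 1.80×10^6 N/C

Choose a coaxial cylinder of radius r = 11.8 mm (arbitrary length L) as the Gaussian surface (between the conductors, 3.6 mm < r < 15.6 mm).
Only the inner wire is enclosed; the outer shell contributes nothing inside itself. λ_enc = λ₁ = -1.18e-6 C/m.
By Gauss's law (flux through the curved wall only), E·2πrL = λ_enc L/ε₀.
E = |λ_enc|/(2πε₀r) = (1.18e-6)/(2π·8.85×10^-12·0.0118) = 1.80e6 N/C.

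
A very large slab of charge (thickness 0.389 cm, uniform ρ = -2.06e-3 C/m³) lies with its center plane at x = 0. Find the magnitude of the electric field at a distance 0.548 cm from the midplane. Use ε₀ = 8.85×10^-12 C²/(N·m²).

The point |x| = 0.548 cm lies outside the slab (half-thickness 0.001945 m). A symmetric pillbox spanning the full slab encloses Q_enc = ρ·d·A.
Flux = 2EA ⇒ E = |ρ|d/(2ε₀), independent of distance outside.
E = (2.06×10^-3)(0.00389)/(2·8.85×10^-12) = 4.53×10^5 N/C.

E ≈ 4.53×10^5 N/C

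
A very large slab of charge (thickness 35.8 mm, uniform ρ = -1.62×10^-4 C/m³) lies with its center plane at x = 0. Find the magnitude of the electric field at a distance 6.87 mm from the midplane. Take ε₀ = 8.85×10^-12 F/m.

E ≈ 1.26×10^5 V/m

By symmetry E is perpendicular to the slab. A Gaussian pillbox from −6.87 mm to +6.87 mm (face area A) lies entirely within the slab.
Q_enc = ρ·(2x)·A and flux = 2EA, so 2EA = 2ρxA/ε₀ ⇒ E = |ρ|x/ε₀.
E = (1.62×10^-4)(0.00687)/(8.85×10^-12) = 1.26e5 N/C.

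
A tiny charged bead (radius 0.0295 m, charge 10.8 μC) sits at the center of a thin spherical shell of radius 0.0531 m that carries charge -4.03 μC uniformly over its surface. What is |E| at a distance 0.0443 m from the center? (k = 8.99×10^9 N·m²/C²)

Use a concentric Gaussian sphere at r = 0.0443 m (between the bodies, 0.0295 m < r < 0.0531 m).
Only the inner charge is enclosed; the outer shell contributes nothing inside itself. Q_enc = 10.8 μC = 1.08×10^-5 C.
By Gauss's law, ∮E·dA = E·4πr² = Q_enc/ε₀.
E = k|Q_enc|/r² = (8.99×10^9)(1.08×10^-5)/(0.0443)² = 4.95×10^7 N/C.

4.95×10^7 N/C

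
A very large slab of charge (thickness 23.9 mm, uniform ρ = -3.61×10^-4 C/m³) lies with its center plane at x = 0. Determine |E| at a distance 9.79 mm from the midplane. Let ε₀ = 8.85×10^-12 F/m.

By symmetry E is perpendicular to the slab. A Gaussian pillbox from −9.79 mm to +9.79 mm (face area A) lies entirely within the slab.
Q_enc = ρ·(2x)·A and flux = 2EA, so 2EA = 2ρxA/ε₀ ⇒ E = |ρ|x/ε₀.
E = (3.61e-4)(0.00979)/(8.85×10^-12) = 3.99e5 N/C.

E = 3.99×10^5 V/m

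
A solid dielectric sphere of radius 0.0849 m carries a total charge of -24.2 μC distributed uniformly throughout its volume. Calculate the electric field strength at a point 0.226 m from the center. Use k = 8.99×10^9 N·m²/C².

Take a concentric spherical Gaussian surface of radius r = 0.226 m (r > R, so the entire charge is enclosed).
Q_enc = -24.2 μC = -2.42e-5 C.
Gauss's law: E·4πr² = Q_enc/ε₀.
E = k|Q_enc|/r² = (8.99×10^9)(2.42×10^-5)/(0.226)² = 4.26e6 N/C.

E = 4.26e6 V/m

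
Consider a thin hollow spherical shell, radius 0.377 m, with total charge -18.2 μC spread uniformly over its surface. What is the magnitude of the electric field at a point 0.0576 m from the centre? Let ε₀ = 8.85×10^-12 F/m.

Use a concentric Gaussian sphere at r = 0.0576 m (inside the shell, r < 0.377 m).
No charge lies within this surface, so Q_enc = 0 and Gauss's law gives E·4πr² = 0 ⇒ E = 0.

E = 0 (no enclosed charge)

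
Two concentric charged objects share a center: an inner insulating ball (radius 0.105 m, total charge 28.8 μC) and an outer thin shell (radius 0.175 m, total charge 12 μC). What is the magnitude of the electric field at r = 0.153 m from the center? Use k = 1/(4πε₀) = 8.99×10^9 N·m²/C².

By spherical symmetry E is radial; choose a Gaussian sphere of radius r = 0.153 m (between the bodies, 0.105 m < r < 0.175 m).
Only the inner charge is enclosed; the outer shell contributes nothing inside itself. Q_enc = 28.8 μC = 2.88×10^-5 C.
Gauss's law: E·4πr² = Q_enc/ε₀.
E = k|Q_enc|/r² = (8.99×10^9)(2.88×10^-5)/(0.153)² = 1.11×10^7 N/C.

1.11e7 V/m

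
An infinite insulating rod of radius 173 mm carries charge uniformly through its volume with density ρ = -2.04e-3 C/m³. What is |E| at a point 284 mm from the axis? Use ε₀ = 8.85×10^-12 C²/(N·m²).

Choose a coaxial cylinder of radius r = 284 mm (arbitrary length L) as the Gaussian surface (r > 173 mm, full cross-section enclosed).
λ_enc = ρ·πR² = (-2.04×10^-3)π(0.173)² = -1.918e-4 C/m.
Since E is radial and uniform over the curved surface, Φ = E·2πrL = Q_enc/ε₀ = λ_enc L/ε₀.
E = |λ_enc|/(2πε₀r) = (1.918e-4)/(2π·8.85×10^-12·0.284) = 1.21×10^7 N/C.

E ≈ 1.21×10^7 N/C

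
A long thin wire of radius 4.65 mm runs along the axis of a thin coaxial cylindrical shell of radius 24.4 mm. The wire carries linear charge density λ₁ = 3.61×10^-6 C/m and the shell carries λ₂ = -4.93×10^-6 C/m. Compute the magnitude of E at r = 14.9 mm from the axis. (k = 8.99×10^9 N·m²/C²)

|E| ≈ 4.36×10^6 N/C

Take a coaxial cylindrical Gaussian surface of radius r = 14.9 mm and length L (between the conductors, 4.65 mm < r < 24.4 mm).
The shell at 24.4 mm lies outside the Gaussian surface, so λ_enc = λ₁ = 3.61×10^-6 C/m.
Since E is radial and uniform over the curved surface, Φ = E·2πrL = Q_enc/ε₀ = λ_enc L/ε₀.
E = 2k|λ_enc|/r = 2(8.99×10^9)(3.61e-6)/(0.0149) = 4.36×10^6 N/C.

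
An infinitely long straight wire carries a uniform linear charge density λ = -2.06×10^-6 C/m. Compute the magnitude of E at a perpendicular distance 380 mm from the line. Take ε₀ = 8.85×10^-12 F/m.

E ≈ 9.75e4 N/C

Choose a coaxial cylinder of radius r = 380 mm (arbitrary length L) as the Gaussian surface.
Q_enc = λL, so λ_enc = -2.06×10^-6 C/m.
Since E is radial and uniform over the curved surface, Φ = E·2πrL = Q_enc/ε₀ = λ_enc L/ε₀.
E = |λ_enc|/(2πε₀r) = (2.06×10^-6)/(2π·8.85×10^-12·0.38) = 9.75e4 N/C.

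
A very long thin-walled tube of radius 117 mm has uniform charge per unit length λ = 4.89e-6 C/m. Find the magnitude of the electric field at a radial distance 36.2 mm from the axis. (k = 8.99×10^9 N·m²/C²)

E = 0 (no enclosed charge)

Choose a coaxial cylinder of radius r = 36.2 mm (arbitrary length L) as the Gaussian surface (r < 117 mm, inside the shell).
No charge is enclosed, so Gauss's law gives E·2πrL = 0 ⇒ E = 0.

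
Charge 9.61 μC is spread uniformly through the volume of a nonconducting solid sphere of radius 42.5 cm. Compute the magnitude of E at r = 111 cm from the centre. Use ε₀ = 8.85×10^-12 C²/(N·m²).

By spherical symmetry E is radial; choose a Gaussian sphere of radius r = 111 cm (r > R, so the entire charge is enclosed).
Q_enc = 9.61 μC = 9.61e-6 C.
Since E is radial and uniform over the Gaussian sphere, Φ = E·4πr² = Q_enc/ε₀.
E = |Q_enc|/(4πε₀r²) = (9.61×10^-6)/(4π·8.85×10^-12·(1.11)²) = 7.01×10^4 N/C.

|E| = 7.01×10^4 N/C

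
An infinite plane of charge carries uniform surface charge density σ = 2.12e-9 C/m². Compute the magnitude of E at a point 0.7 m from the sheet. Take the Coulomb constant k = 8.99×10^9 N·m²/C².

|E| = 120 N/C

By planar symmetry E is perpendicular to the sheet and uniform; use a Gaussian pillbox with flat faces of area A on each side of the sheet.
Only the two end caps contribute flux: Φ = 2EA. With Q_enc = σA, Gauss's law gives E = |σ|/(2ε₀).
E = 2πk|σ| = 2π(8.99×10^9)(2.12e-9) = 120 N/C.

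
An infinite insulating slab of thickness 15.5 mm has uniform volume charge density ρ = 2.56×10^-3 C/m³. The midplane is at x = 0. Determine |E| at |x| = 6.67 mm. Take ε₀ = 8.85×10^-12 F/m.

E = 1.93×10^6 N/C

By symmetry E is perpendicular to the slab. A Gaussian pillbox from −6.67 mm to +6.67 mm (face area A) lies entirely within the slab.
Q_enc = ρ·(2x)·A and flux = 2EA, so 2EA = 2ρxA/ε₀ ⇒ E = |ρ|x/ε₀.
E = (2.56×10^-3)(0.00667)/(8.85×10^-12) = 1.93e6 N/C.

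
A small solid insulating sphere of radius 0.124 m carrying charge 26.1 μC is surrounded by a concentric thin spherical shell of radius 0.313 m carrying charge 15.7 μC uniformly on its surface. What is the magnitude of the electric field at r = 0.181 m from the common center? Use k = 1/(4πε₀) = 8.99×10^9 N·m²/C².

Symmetry ⇒ E = E(r) r̂. Gaussian sphere of radius r = 0.181 m (between the bodies, 0.124 m < r < 0.313 m).
The shell at 0.313 m lies outside the Gaussian surface, so Q_enc = 26.1 μC = 2.61×10^-5 C.
Gauss's law: E·4πr² = Q_enc/ε₀.
E = k|Q_enc|/r² = (8.99×10^9)(2.61×10^-5)/(0.181)² = 7.16×10^6 N/C.

E ≈ 7.16e6 V/m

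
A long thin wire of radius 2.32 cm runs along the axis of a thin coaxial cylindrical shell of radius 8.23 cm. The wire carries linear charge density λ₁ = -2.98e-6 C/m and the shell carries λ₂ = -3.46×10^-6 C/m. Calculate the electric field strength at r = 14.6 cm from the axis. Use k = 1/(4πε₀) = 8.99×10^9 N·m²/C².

Coaxial Gaussian cylinder, radius r = 14.6 cm, length L (r > 8.23 cm, enclosing both).
λ_enc = λ₁ + λ₂ = (-2.98×10^-6) + (-3.46e-6) = -6.44×10^-6 C/m.
Applying ∮E·dA = Q_enc/ε₀ with the end caps contributing no flux:
E = 2k|λ_enc|/r = 2(8.99×10^9)(6.44e-6)/(0.146) = 7.93×10^5 N/C.

|E| = 7.93×10^5 N/C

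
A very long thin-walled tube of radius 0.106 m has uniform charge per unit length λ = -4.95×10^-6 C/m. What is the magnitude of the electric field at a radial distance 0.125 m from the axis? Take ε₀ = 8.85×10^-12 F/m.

Coaxial Gaussian cylinder, radius r = 0.125 m, length L (r > 0.106 m).
The full line charge is enclosed: λ_enc = -4.95e-6 C/m.
Gauss's law: E·2πrL = λ_enc L/ε₀.
E = |λ_enc|/(2πε₀r) = (4.95×10^-6)/(2π·8.85×10^-12·0.125) = 7.12×10^5 N/C.

|E| = 7.12×10^5 N/C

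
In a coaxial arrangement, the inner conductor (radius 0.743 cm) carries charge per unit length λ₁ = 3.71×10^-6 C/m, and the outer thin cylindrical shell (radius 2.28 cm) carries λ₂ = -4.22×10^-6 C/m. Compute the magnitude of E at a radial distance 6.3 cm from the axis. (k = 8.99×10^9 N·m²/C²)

E = 1.46×10^5 V/m

By cylindrical symmetry E is radial; use a coaxial Gaussian cylinder of radius 6.3 cm and length L (r > 2.28 cm, enclosing both).
λ_enc = λ₁ + λ₂ = (3.71×10^-6) + (-4.22×10^-6) = -5.10×10^-7 C/m.
By Gauss's law (flux through the curved wall only), E·2πrL = λ_enc L/ε₀.
E = 2k|λ_enc|/r = 2(8.99×10^9)(5.10e-7)/(0.063) = 1.46e5 N/C.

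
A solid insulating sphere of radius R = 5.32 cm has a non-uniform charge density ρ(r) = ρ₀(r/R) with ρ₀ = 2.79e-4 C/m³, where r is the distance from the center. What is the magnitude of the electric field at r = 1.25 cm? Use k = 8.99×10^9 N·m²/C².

|E| = 2.31×10^4 V/m

Use a concentric Gaussian sphere at r = 1.25 cm (r < R).
Q_enc = ∫₀^r ρ(r')·4πr'² dr' = (4πρ₀/R) ∫₀^r r'^3 dr' = 4πρ₀ r^4/(4·R) = 4.022×10^-10 C.
Applying ∮E·dA = Q_enc/ε₀ with Φ = E(4πr²):
E = k|Q_enc|/r² = (8.99×10^9)(4.022×10^-10)/(0.0125)² = 2.31×10^4 N/C.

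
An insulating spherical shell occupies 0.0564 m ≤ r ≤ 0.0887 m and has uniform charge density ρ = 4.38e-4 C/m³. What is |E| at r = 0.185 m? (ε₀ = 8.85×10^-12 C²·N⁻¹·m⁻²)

Symmetry ⇒ E = E(r) r̂. Gaussian sphere of radius r = 0.185 m (r > 0.0887 m, enclosing the whole shell).
Q_enc = ρ·(4π/3)(b³ − a³) = (4.38×10^-4)·(4π/3)·((0.0887)³ − (0.0564)³) = 9.512e-7 C.
Since E is radial and uniform over the Gaussian sphere, Φ = E·4πr² = Q_enc/ε₀.
E = |Q_enc|/(4πε₀r²) = (9.512×10^-7)/(4π·8.85×10^-12·(0.185)²) = 2.50×10^5 N/C.

|E| = 2.50×10^5 N/C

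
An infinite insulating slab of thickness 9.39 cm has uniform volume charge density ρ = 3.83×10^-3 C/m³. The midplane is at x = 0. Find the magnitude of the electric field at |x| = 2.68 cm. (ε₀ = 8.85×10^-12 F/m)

|E| = 1.16e7 V/m

By symmetry E is perpendicular to the slab. A Gaussian pillbox from −2.68 cm to +2.68 cm (face area A) lies entirely within the slab.
Q_enc = ρ·(2x)·A and flux = 2EA, so 2EA = 2ρxA/ε₀ ⇒ E = |ρ|x/ε₀.
E = (3.83×10^-3)(0.0268)/(8.85×10^-12) = 1.16×10^7 N/C.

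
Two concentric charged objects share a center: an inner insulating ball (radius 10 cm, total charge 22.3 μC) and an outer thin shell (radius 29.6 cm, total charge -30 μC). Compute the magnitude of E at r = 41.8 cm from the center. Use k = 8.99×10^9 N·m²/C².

Use a concentric Gaussian sphere at r = 41.8 cm (r > 29.6 cm, enclosing both).
Q_enc = (22.3 μC) + (-30 μC) = -7.70e-6 C.
Since E is radial and uniform over the Gaussian sphere, Φ = E·4πr² = Q_enc/ε₀.
E = k|Q_enc|/r² = (8.99×10^9)(7.70e-6)/(0.418)² = 3.96×10^5 N/C.

|E| ≈ 3.96e5 N/C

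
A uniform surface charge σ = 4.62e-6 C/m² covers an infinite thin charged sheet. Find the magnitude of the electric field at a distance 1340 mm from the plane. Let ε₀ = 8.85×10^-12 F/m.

|E| = 2.61×10^5 V/m

By planar symmetry E is perpendicular to the sheet and uniform; use a Gaussian pillbox with flat faces of area A on each side of the sheet.
Flux Φ = 2EA and Q_enc = σA, so 2EA = σA/ε₀ ⇒ E = |σ|/(2ε₀), independent of distance.
E = |σ|/(2ε₀) = (4.62×10^-6)/(2·8.85×10^-12) = 2.61×10^5 N/C.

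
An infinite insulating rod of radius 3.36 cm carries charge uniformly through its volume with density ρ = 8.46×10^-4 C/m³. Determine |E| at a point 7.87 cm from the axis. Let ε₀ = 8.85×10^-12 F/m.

|E| ≈ 6.86×10^5 N/C

Coaxial Gaussian cylinder, radius r = 7.87 cm, length L (r > 3.36 cm, full cross-section enclosed).
λ_enc = ρ·πR² = (8.46×10^-4)π(0.0336)² = 3.001×10^-6 C/m.
Since E is radial and uniform over the curved surface, Φ = E·2πrL = Q_enc/ε₀ = λ_enc L/ε₀.
E = |λ_enc|/(2πε₀r) = (3.001×10^-6)/(2π·8.85×10^-12·0.0787) = 6.86×10^5 N/C.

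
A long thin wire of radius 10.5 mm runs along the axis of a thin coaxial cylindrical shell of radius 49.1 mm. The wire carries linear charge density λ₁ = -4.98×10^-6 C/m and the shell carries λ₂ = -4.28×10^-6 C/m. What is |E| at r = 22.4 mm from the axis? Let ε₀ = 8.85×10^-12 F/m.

Take a coaxial cylindrical Gaussian surface of radius r = 22.4 mm and length L (between the conductors, 10.5 mm < r < 49.1 mm).
Only the inner wire is enclosed; the outer shell contributes nothing inside itself. λ_enc = λ₁ = -4.98e-6 C/m.
By Gauss's law (flux through the curved wall only), E·2πrL = λ_enc L/ε₀.
E = |λ_enc|/(2πε₀r) = (4.98×10^-6)/(2π·8.85×10^-12·0.0224) = 4.00×10^6 N/C.

E ≈ 4.00e6 N/C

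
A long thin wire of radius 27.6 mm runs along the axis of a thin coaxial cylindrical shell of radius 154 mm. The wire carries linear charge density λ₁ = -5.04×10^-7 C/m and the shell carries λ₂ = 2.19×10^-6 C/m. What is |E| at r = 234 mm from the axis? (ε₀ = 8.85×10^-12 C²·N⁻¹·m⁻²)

E ≈ 1.30×10^5 N/C

Choose a coaxial cylinder of radius r = 234 mm (arbitrary length L) as the Gaussian surface (r > 154 mm, enclosing both).
λ_enc = λ₁ + λ₂ = (-5.04×10^-7) + (2.19×10^-6) = 1.686e-6 C/m.
Gauss's law: E·2πrL = λ_enc L/ε₀.
E = |λ_enc|/(2πε₀r) = (1.686e-6)/(2π·8.85×10^-12·0.234) = 1.30×10^5 N/C.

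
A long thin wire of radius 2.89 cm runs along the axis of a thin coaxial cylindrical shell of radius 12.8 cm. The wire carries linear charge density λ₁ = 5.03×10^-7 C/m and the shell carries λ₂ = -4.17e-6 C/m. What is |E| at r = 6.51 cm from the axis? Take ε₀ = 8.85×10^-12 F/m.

E = 1.39×10^5 V/m

By cylindrical symmetry E is radial; use a coaxial Gaussian cylinder of radius 6.51 cm and length L (between the conductors, 2.89 cm < r < 12.8 cm).
Only the inner wire is enclosed; the outer shell contributes nothing inside itself. λ_enc = λ₁ = 5.03×10^-7 C/m.
Applying ∮E·dA = Q_enc/ε₀ with the end caps contributing no flux:
E = |λ_enc|/(2πε₀r) = (5.03e-7)/(2π·8.85×10^-12·0.0651) = 1.39×10^5 N/C.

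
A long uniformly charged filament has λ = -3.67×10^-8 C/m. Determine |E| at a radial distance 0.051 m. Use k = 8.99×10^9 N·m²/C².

Take a coaxial cylindrical Gaussian surface of radius r = 0.051 m and length L.
Q_enc = λL, so λ_enc = -3.67×10^-8 C/m.
Since E is radial and uniform over the curved surface, Φ = E·2πrL = Q_enc/ε₀ = λ_enc L/ε₀.
E = 2k|λ_enc|/r = 2(8.99×10^9)(3.67×10^-8)/(0.051) = 1.29×10^4 N/C.

E ≈ 1.29×10^4 N/C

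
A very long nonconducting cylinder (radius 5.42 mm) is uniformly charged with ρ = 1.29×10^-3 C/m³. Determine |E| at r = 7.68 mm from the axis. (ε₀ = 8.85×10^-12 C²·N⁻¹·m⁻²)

E = 2.79×10^5 N/C

Coaxial Gaussian cylinder, radius r = 7.68 mm, length L (r > 5.42 mm, full cross-section enclosed).
λ_enc = ρ·πR² = (1.29e-3)π(0.00542)² = 1.191×10^-7 C/m.
By Gauss's law (flux through the curved wall only), E·2πrL = λ_enc L/ε₀.
E = |λ_enc|/(2πε₀r) = (1.191×10^-7)/(2π·8.85×10^-12·0.00768) = 2.79×10^5 N/C.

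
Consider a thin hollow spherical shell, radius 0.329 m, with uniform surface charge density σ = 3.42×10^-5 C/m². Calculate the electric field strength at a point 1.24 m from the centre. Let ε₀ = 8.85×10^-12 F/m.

Symmetry ⇒ E = E(r) r̂. Gaussian sphere of radius r = 1.24 m (r > 0.329 m).
The entire shell is enclosed: Q_enc = σ·4πR² = (3.42×10^-5)·4π·(0.329)² = 4.652×10^-5 C.
By Gauss's law, ∮E·dA = E·4πr² = Q_enc/ε₀.
E = |Q_enc|/(4πε₀r²) = (4.652e-5)/(4π·8.85×10^-12·(1.24)²) = 2.72×10^5 N/C.

2.72e5 N/C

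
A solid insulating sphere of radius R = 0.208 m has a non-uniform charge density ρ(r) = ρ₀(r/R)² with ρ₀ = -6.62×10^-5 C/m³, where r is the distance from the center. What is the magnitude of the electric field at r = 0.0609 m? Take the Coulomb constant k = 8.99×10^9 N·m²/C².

E ≈ 7.81e3 N/C

Use a concentric Gaussian sphere at r = 0.0609 m (r < R).
Q_enc = ∫₀^r ρ(r')·4πr'² dr' = (4πρ₀/R²) ∫₀^r r'^4 dr' = 4πρ₀ r^5/(5·R²) = -3.221e-9 C.
Applying ∮E·dA = Q_enc/ε₀ with Φ = E(4πr²):
E = k|Q_enc|/r² = (8.99×10^9)(3.221×10^-9)/(0.0609)² = 7.81×10^3 N/C.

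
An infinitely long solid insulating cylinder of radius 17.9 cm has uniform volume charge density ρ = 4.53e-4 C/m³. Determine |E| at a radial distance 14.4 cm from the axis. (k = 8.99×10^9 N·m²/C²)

By cylindrical symmetry E is radial; use a coaxial Gaussian cylinder of radius 14.4 cm and length L (r < R).
Charge inside radius r per length L is ρ·πr²·L, so λ_enc = ρπr² = 2.951×10^-5 C/m.
Since E is radial and uniform over the curved surface, Φ = E·2πrL = Q_enc/ε₀ = λ_enc L/ε₀.
E = 2k|λ_enc|/r = 2(8.99×10^9)(2.951e-5)/(0.144) = 3.68×10^6 N/C.

3.68×10^6 N/C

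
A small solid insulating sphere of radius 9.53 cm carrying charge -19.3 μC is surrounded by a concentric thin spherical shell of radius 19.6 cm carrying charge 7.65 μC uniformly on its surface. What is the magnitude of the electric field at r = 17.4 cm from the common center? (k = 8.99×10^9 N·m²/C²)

E = 5.73×10^6 N/C

Symmetry ⇒ E = E(r) r̂. Gaussian sphere of radius r = 17.4 cm (between the bodies, 9.53 cm < r < 19.6 cm).
The shell at 19.6 cm lies outside the Gaussian surface, so Q_enc = -19.3 μC = -1.93×10^-5 C.
By Gauss's law, ∮E·dA = E·4πr² = Q_enc/ε₀.
E = k|Q_enc|/r² = (8.99×10^9)(1.93×10^-5)/(0.174)² = 5.73×10^6 N/C.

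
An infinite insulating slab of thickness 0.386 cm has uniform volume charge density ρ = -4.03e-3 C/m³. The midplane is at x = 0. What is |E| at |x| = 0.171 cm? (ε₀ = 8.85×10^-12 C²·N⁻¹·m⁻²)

E ≈ 7.79×10^5 N/C

By symmetry E is perpendicular to the slab. A Gaussian pillbox from −0.171 cm to +0.171 cm (face area A) lies entirely within the slab.
Q_enc = ρ·(2x)·A and flux = 2EA, so 2EA = 2ρxA/ε₀ ⇒ E = |ρ|x/ε₀.
E = (4.03e-3)(0.00171)/(8.85×10^-12) = 7.79e5 N/C.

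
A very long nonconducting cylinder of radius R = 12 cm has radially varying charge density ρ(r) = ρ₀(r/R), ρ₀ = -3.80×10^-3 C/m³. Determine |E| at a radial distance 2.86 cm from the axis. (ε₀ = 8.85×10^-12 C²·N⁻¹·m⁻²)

Take a coaxial cylindrical Gaussian surface of radius r = 2.86 cm and length L (r < R).
λ_enc = ∫₀^r ρ(r')·2πr' dr' = (2πρ₀/R)·r^3/3 = -1.552×10^-6 C/m.
Applying ∮E·dA = Q_enc/ε₀ with the end caps contributing no flux:
E = |λ_enc|/(2πε₀r) = (1.552×10^-6)/(2π·8.85×10^-12·0.0286) = 9.76×10^5 N/C.

|E| = 9.76e5 V/m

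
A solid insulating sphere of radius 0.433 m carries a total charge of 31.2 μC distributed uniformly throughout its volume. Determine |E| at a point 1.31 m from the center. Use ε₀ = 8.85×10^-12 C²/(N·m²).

E = 1.63×10^5 N/C

By spherical symmetry E is radial; choose a Gaussian sphere of radius r = 1.31 m (r > R, so the entire charge is enclosed).
Q_enc = 31.2 μC = 3.12×10^-5 C.
Applying ∮E·dA = Q_enc/ε₀ with Φ = E(4πr²):
E = |Q_enc|/(4πε₀r²) = (3.12×10^-5)/(4π·8.85×10^-12·(1.31)²) = 1.63×10^5 N/C.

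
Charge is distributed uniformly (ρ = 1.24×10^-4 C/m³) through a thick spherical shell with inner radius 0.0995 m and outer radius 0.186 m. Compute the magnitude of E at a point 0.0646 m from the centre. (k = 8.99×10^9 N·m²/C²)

E = 0 (no enclosed charge)

By spherical symmetry E is radial; choose a Gaussian sphere of radius r = 0.0646 m (r < 0.0995 m, inside the empty cavity).
No charge is enclosed, so by Gauss's law E·4πr² = 0 ⇒ E = 0.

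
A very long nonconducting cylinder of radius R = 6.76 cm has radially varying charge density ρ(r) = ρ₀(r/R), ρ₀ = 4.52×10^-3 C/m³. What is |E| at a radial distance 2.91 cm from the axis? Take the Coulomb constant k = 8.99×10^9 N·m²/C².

E ≈ 2.13×10^6 N/C

Choose a coaxial cylinder of radius r = 2.91 cm (arbitrary length L) as the Gaussian surface (r < R).
λ_enc = ∫₀^r ρ(r')·2πr' dr' = (2πρ₀/R)·r^3/3 = 3.451e-6 C/m.
Applying ∮E·dA = Q_enc/ε₀ with the end caps contributing no flux:
E = 2k|λ_enc|/r = 2(8.99×10^9)(3.451×10^-6)/(0.0291) = 2.13e6 N/C.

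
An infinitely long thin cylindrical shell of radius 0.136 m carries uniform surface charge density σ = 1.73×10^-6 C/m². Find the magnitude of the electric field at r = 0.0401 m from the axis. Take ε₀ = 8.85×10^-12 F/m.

E = 0 (no enclosed charge)

By cylindrical symmetry E is radial; use a coaxial Gaussian cylinder of radius 0.0401 m and length L (r < 0.136 m, inside the shell).
All the surface charge lies outside this cylinder: Q_enc = 0, hence E = 0.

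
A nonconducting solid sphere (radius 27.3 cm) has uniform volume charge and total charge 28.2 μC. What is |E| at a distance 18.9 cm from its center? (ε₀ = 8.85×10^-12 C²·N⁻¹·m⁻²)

|E| = 2.36×10^6 N/C

By spherical symmetry E is radial; choose a Gaussian sphere of radius r = 18.9 cm (r < R).
For a uniform sphere the enclosed fraction is (r/R)³, so Q_enc = (28.2 μC)(0.189/0.273)³ = 9.357e-6 C.
Gauss's law: E·4πr² = Q_enc/ε₀.
E = |Q_enc|/(4πε₀r²) = (9.357e-6)/(4π·8.85×10^-12·(0.189)²) = 2.36×10^6 N/C.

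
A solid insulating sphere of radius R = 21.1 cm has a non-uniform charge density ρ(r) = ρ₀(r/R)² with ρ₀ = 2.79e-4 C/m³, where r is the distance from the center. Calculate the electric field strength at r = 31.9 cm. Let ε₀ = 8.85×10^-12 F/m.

By spherical symmetry E is radial; choose a Gaussian sphere of radius r = 31.9 cm (r > R, all charge enclosed).
Q_enc = 4π ∫₀^R ρ₀(r'/R)^2 r'² dr' = 4πρ₀R³/5 = 6.587e-6 C.
Gauss's law: E·4πr² = Q_enc/ε₀.
E = |Q_enc|/(4πε₀r²) = (6.587×10^-6)/(4π·8.85×10^-12·(0.319)²) = 5.82×10^5 N/C.

E = 5.82e5 N/C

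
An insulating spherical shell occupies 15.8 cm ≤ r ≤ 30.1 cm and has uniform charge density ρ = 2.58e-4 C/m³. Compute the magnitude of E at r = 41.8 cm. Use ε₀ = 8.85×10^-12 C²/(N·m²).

1.30×10^6 V/m

By spherical symmetry E is radial; choose a Gaussian sphere of radius r = 41.8 cm (r > 30.1 cm, enclosing the whole shell).
Q_enc = ρ·(4π/3)(b³ − a³) = (2.58e-4)·(4π/3)·((0.301)³ − (0.158)³) = 2.521e-5 C.
By Gauss's law, ∮E·dA = E·4πr² = Q_enc/ε₀.
E = |Q_enc|/(4πε₀r²) = (2.521×10^-5)/(4π·8.85×10^-12·(0.418)²) = 1.30e6 N/C.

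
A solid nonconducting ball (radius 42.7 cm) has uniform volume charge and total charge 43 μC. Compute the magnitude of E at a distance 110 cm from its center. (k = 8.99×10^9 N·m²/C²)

E = 3.19×10^5 V/m

By spherical symmetry E is radial; choose a Gaussian sphere of radius r = 110 cm (r > R, so the entire charge is enclosed).
Q_enc = 43 μC = 4.30×10^-5 C.
Since E is radial and uniform over the Gaussian sphere, Φ = E·4πr² = Q_enc/ε₀.
E = k|Q_enc|/r² = (8.99×10^9)(4.30×10^-5)/(1.1)² = 3.19e5 N/C.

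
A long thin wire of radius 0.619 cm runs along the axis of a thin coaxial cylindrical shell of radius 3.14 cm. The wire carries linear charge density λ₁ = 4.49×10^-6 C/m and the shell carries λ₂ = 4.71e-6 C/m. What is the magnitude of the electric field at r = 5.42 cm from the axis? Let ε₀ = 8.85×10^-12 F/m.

By cylindrical symmetry E is radial; use a coaxial Gaussian cylinder of radius 5.42 cm and length L (r > 3.14 cm, enclosing both).
λ_enc = λ₁ + λ₂ = (4.49×10^-6) + (4.71e-6) = 9.20×10^-6 C/m.
By Gauss's law (flux through the curved wall only), E·2πrL = λ_enc L/ε₀.
E = |λ_enc|/(2πε₀r) = (9.20×10^-6)/(2π·8.85×10^-12·0.0542) = 3.05e6 N/C.

|E| = 3.05×10^6 V/m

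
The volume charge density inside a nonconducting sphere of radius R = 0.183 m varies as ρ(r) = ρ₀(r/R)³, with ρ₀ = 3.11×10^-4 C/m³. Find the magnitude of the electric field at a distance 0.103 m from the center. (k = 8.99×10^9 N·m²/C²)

Symmetry ⇒ E = E(r) r̂. Gaussian sphere of radius r = 0.103 m (r < R).
Integrate the density: Q_enc = 4π ∫₀^r ρ₀(r'/R)^3 r'² dr' = 4πρ₀ r^6/(6·R³) = 1.269e-7 C.
By Gauss's law, ∮E·dA = E·4πr² = Q_enc/ε₀.
E = k|Q_enc|/r² = (8.99×10^9)(1.269×10^-7)/(0.103)² = 1.08×10^5 N/C.

E ≈ 1.08×10^5 N/C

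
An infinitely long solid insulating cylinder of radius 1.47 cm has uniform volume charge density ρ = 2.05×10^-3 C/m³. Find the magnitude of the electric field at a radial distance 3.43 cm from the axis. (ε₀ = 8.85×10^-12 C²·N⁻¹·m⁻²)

7.30×10^5 V/m

By cylindrical symmetry E is radial; use a coaxial Gaussian cylinder of radius 3.43 cm and length L (r > 1.47 cm, full cross-section enclosed).
λ_enc = ρ·πR² = (2.05e-3)π(0.0147)² = 1.392×10^-6 C/m.
By Gauss's law (flux through the curved wall only), E·2πrL = λ_enc L/ε₀.
E = |λ_enc|/(2πε₀r) = (1.392×10^-6)/(2π·8.85×10^-12·0.0343) = 7.30×10^5 N/C.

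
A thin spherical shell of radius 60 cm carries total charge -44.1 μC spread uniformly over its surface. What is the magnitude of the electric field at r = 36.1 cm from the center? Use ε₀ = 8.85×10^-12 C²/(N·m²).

Use a concentric Gaussian sphere at r = 36.1 cm (inside the shell, r < 60 cm).
No charge lies within this surface, so Q_enc = 0 and Gauss's law gives E·4πr² = 0 ⇒ E = 0.

E = 0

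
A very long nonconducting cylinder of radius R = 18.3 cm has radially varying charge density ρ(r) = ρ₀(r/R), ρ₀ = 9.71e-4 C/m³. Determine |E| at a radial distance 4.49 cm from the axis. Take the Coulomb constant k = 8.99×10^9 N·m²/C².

|E| ≈ 4.03×10^5 V/m

Choose a coaxial cylinder of radius r = 4.49 cm (arbitrary length L) as the Gaussian surface (r < R).
Integrating ρ over the cross-section to radius r: λ_enc = (2πρ₀/R) ∫₀^r r'^2 dr' = 2πρ₀ r^3/(3·R) = 1.006×10^-6 C/m.
Gauss's law: E·2πrL = λ_enc L/ε₀.
E = 2k|λ_enc|/r = 2(8.99×10^9)(1.006×10^-6)/(0.0449) = 4.03×10^5 N/C.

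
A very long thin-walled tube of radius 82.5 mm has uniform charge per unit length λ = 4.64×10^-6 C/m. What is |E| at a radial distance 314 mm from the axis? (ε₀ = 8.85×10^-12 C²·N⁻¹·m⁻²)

|E| ≈ 2.66e5 N/C

By cylindrical symmetry E is radial; use a coaxial Gaussian cylinder of radius 314 mm and length L (r > 82.5 mm).
The full line charge is enclosed: λ_enc = 4.64×10^-6 C/m.
Gauss's law: E·2πrL = λ_enc L/ε₀.
E = |λ_enc|/(2πε₀r) = (4.64×10^-6)/(2π·8.85×10^-12·0.314) = 2.66×10^5 N/C.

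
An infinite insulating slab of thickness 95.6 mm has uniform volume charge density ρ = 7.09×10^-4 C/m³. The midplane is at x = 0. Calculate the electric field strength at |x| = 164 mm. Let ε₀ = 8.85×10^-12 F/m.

3.83e6 V/m

The point |x| = 164 mm lies outside the slab (half-thickness 0.0478 m). A symmetric pillbox spanning the full slab encloses Q_enc = ρ·d·A.
Flux = 2EA ⇒ E = |ρ|d/(2ε₀), independent of distance outside.
E = (7.09×10^-4)(0.0956)/(2·8.85×10^-12) = 3.83×10^6 N/C.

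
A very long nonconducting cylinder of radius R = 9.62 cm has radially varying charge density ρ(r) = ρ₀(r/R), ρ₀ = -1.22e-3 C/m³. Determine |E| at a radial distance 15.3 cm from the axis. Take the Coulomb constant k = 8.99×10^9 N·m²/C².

E ≈ 2.78×10^6 N/C

By cylindrical symmetry E is radial; use a coaxial Gaussian cylinder of radius 15.3 cm and length L (r > R, full charge per length enclosed).
λ_enc = 2π ∫₀^R ρ₀(r'/R)^1 r' dr' = 2πρ₀R²/3 = -2.365×10^-5 C/m.
Applying ∮E·dA = Q_enc/ε₀ with the end caps contributing no flux:
E = 2k|λ_enc|/r = 2(8.99×10^9)(2.365×10^-5)/(0.153) = 2.78e6 N/C.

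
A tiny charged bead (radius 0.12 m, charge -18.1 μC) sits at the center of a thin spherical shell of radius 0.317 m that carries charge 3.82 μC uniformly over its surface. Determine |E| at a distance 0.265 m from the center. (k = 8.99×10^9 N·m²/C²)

|E| ≈ 2.32×10^6 V/m

Symmetry ⇒ E = E(r) r̂. Gaussian sphere of radius r = 0.265 m (between the bodies, 0.12 m < r < 0.317 m).
The shell at 0.317 m lies outside the Gaussian surface, so Q_enc = -18.1 μC = -1.81×10^-5 C.
Gauss's law: E·4πr² = Q_enc/ε₀.
E = k|Q_enc|/r² = (8.99×10^9)(1.81×10^-5)/(0.265)² = 2.32×10^6 N/C.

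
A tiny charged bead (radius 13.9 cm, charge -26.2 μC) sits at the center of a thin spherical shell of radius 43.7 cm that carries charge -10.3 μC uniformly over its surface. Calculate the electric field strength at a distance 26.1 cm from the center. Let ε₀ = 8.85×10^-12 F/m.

|E| ≈ 3.46e6 N/C

Use a concentric Gaussian sphere at r = 26.1 cm (between the bodies, 13.9 cm < r < 43.7 cm).
Only the inner charge is enclosed; the outer shell contributes nothing inside itself. Q_enc = -26.2 μC = -2.62e-5 C.
By Gauss's law, ∮E·dA = E·4πr² = Q_enc/ε₀.
E = |Q_enc|/(4πε₀r²) = (2.62×10^-5)/(4π·8.85×10^-12·(0.261)²) = 3.46e6 N/C.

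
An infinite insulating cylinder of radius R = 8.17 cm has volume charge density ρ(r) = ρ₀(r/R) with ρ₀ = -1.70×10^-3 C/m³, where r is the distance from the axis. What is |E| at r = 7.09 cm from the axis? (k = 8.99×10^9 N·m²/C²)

By cylindrical symmetry E is radial; use a coaxial Gaussian cylinder of radius 7.09 cm and length L (r < R).
Integrating ρ over the cross-section to radius r: λ_enc = (2πρ₀/R) ∫₀^r r'^2 dr' = 2πρ₀ r^3/(3·R) = -1.553e-5 C/m.
Applying ∮E·dA = Q_enc/ε₀ with the end caps contributing no flux:
E = 2k|λ_enc|/r = 2(8.99×10^9)(1.553×10^-5)/(0.0709) = 3.94×10^6 N/C.

|E| = 3.94×10^6 N/C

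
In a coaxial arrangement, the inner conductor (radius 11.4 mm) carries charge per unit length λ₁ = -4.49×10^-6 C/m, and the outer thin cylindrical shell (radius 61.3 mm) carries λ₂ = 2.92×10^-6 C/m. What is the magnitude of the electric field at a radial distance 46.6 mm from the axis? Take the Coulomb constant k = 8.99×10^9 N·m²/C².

E ≈ 1.73×10^6 V/m

Coaxial Gaussian cylinder, radius r = 46.6 mm, length L (between the conductors, 11.4 mm < r < 61.3 mm).
Only the inner wire is enclosed; the outer shell contributes nothing inside itself. λ_enc = λ₁ = -4.49×10^-6 C/m.
Gauss's law: E·2πrL = λ_enc L/ε₀.
E = 2k|λ_enc|/r = 2(8.99×10^9)(4.49e-6)/(0.0466) = 1.73×10^6 N/C.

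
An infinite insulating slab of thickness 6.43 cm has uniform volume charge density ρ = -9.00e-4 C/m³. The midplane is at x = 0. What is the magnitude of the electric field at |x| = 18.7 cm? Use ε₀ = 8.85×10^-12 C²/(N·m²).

The point |x| = 18.7 cm lies outside the slab (half-thickness 0.03215 m). A symmetric pillbox spanning the full slab encloses Q_enc = ρ·d·A.
Flux = 2EA ⇒ E = |ρ|d/(2ε₀), independent of distance outside.
E = (9.00×10^-4)(0.0643)/(2·8.85×10^-12) = 3.27e6 N/C.

E = 3.27×10^6 N/C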